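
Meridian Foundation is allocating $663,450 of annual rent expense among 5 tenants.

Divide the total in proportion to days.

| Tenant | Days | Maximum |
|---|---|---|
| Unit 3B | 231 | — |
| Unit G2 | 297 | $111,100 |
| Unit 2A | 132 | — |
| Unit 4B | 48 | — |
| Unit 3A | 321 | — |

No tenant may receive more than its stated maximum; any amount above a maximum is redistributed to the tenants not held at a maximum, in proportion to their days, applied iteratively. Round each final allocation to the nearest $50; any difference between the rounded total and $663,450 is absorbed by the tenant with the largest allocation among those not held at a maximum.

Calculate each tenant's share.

Unit 3B: $174,300 | Unit G2: $111,100 | Unit 2A: $99,600 | Unit 4B: $36,200 | Unit 3A: $242,250

Sum of days: 1,029.
Proportional shares (ignoring caps): Unit 3B 148,937.76; Unit G2 191,491.40; Unit 2A 85,107.29; Unit 4B 30,948.10; Unit 3A 206,965.45.
Cap binds for Unit G2 ($111,100); remaining pool $552,350 reallocated over remaining days 732.
Redistributed shares: Unit 3B 174,307.17 → $174,300; Unit 2A 99,604.10 → $99,600; Unit 4B 36,219.67 → $36,200; Unit 3A 242,219.06 → $242,200.
Rounding difference +$50 applied to Unit 3A → $242,250.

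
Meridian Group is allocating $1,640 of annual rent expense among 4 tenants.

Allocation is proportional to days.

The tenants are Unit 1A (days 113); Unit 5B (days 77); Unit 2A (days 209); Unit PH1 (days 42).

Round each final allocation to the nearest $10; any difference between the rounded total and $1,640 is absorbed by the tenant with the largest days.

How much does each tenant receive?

Unit 1A: $420 | Unit 5B: $290 | Unit 2A: $770 | Unit PH1: $160

Combined days = 441.
Raw shares: Unit 1A 113/441 × $1,640 = 420.23; Unit 5B 77/441 × $1,640 = 286.35; Unit 2A 209/441 × $1,640 = 777.23; Unit PH1 42/441 × $1,640 = 156.19.
At nearest $10: Unit 1A $420; Unit 5B $290; Unit 2A $780; Unit PH1 $160. Sum = $1,650.
Difference $1,640 − $1,650 = −$10 applied to largest days (Unit 2A): Unit 2A becomes $770.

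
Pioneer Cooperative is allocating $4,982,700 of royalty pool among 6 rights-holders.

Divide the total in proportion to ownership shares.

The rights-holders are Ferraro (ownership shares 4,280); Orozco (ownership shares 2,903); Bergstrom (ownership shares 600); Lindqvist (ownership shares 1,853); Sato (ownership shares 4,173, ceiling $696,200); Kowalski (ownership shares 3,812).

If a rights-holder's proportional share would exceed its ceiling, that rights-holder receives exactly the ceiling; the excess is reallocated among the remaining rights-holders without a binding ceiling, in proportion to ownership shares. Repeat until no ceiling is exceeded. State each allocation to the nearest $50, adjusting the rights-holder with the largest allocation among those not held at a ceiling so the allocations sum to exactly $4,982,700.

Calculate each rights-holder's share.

Ferraro: $1,364,250 · Orozco: $925,300 · Bergstrom: $191,250 · Lindqvist: $590,650 · Sato: $696,200 · Kowalski: $1,215,050

Ownership shares total: 17,621.
Proportional shares (ignoring caps): Ferraro 1,210,257.99; Orozco 820,882.93; Bergstrom 169,662.33; Lindqvist 523,973.84; Sato 1,180,001.54; Kowalski 1,077,921.37.
Cap binds for Sato ($696,200); balance $4,286,500 reallocated over remaining ownership shares 13,448.
Redistributed shares: Ferraro 1,364,234.09 → $1,364,250; Orozco 925,320.46 → $925,300; Bergstrom 191,247.77 → $191,250; Lindqvist 590,636.86 → $590,650; Kowalski 1,215,060.83 → $1,215,050.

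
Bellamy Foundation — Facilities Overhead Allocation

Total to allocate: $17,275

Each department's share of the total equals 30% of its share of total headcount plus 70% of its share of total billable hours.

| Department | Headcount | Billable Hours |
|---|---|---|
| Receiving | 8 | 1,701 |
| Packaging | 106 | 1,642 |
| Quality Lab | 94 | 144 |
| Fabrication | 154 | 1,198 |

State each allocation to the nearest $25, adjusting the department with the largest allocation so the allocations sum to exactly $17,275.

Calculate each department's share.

Receiving: $4,500 | Packaging: $5,750 | Quality Lab: $1,725 | Fabrication: $5,300

Headcount total 362; billable hours total 4,685.
Composite weights (30% headcount + 70% billable hours): Receiving 0.2608; Packaging 0.3332; Quality Lab 0.0994; Fabrication 0.3066.
Pro-rata amounts: Receiving 4,505.00; Packaging 5,755.71; Quality Lab 1,717.41; Fabrication 5,296.88.
After rounding ($25): Receiving $4,500; Packaging $5,750; Quality Lab $1,725; Fabrication $5,300. Sum = $17,275.
No rounding difference to absorb.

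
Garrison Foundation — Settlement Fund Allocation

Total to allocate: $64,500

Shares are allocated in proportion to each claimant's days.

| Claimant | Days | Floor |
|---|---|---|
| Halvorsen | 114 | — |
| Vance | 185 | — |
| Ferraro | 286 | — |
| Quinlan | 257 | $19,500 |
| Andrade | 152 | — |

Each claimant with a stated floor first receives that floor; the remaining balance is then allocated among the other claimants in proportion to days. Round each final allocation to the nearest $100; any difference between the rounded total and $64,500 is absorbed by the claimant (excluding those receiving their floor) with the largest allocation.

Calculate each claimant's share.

Halvorsen: $7,000 · Vance: $11,300 · Ferraro: $17,400 · Quinlan: $19,500 · Andrade: $9,300

Fund the minimums — Quinlan $19,500. Balance $45,000.
Balance split over remaining days 737: Halvorsen 6,960.65 → $7,000; Vance 11,295.79 → $11,300; Ferraro 17,462.69 → $17,500; Andrade 9,280.87 → $9,300.
Rounding difference −$100 applied to Ferraro → $17,400.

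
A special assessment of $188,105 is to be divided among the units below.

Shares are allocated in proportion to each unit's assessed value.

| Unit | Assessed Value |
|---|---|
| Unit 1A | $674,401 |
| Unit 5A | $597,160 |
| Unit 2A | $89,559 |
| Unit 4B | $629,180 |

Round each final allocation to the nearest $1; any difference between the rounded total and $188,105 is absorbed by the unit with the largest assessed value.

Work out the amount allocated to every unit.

Unit 1A: $63,739 | Unit 5A: $56,438 | Unit 2A: $8,464 | Unit 4B: $59,464

Sum of assessed value: 674,401 + 597,160 + 89,559 + 629,180 = 1,990,300.
Pro-rata amounts: Unit 1A 63,738.23; Unit 5A 56,438.12; Unit 2A 8,464.30; Unit 4B 59,464.35.
At nearest $1: Unit 1A $63,738; Unit 5A $56,438; Unit 2A $8,464; Unit 4B $59,464. Sum = $188,104.
Difference $188,105 − $188,104 = +$1 applied to largest assessed value (Unit 1A): Unit 1A becomes $63,739.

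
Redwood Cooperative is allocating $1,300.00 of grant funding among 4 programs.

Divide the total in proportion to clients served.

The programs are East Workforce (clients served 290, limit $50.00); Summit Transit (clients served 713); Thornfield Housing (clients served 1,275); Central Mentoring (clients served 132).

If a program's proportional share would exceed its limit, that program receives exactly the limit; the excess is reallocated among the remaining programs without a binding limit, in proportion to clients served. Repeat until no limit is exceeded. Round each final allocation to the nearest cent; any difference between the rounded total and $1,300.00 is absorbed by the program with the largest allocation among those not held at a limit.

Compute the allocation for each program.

East Workforce: $50.00 | Summit Transit: $420.40 | Thornfield Housing: $751.77 | Central Mentoring: $77.83

Total clients served = 2,410.
Unconstrained shares: East Workforce 156.4315; Summit Transit 384.6058; Thornfield Housing 687.7593; Central Mentoring 71.2033.
Capped: East Workforce ($50.00); residual $1,250.00 reallocated over remaining clients served 2,120.
Remaining shares: Summit Transit 420.4009 → $420.40; Thornfield Housing 751.7689 → $751.77; Central Mentoring 77.8302 → $77.83.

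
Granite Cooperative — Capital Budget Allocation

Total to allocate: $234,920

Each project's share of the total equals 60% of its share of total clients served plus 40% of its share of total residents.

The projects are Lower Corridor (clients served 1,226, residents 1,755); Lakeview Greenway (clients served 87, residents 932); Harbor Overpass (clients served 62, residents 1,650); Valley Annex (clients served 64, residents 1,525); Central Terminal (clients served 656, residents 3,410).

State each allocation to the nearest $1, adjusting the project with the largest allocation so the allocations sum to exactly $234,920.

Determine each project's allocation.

Lower Corridor: $100,272; Lakeview Greenway: $15,299; Harbor Overpass: $20,893; Valley Annex: $19,761; Central Terminal: $78,695

Totals — clients served 2,095, residents 9,272.
Composite weights (60% clients served + 40% residents): Lower Corridor 0.4268; Lakeview Greenway 0.0651; Harbor Overpass 0.0889; Valley Annex 0.0841; Central Terminal 0.3350.
Raw shares: Lower Corridor 100,271.73; Lakeview Greenway 15,298.82; Harbor Overpass 20,893.46; Valley Annex 19,761.20; Central Terminal 78,694.79.
After rounding ($1): Lower Corridor $100,272; Lakeview Greenway $15,299; Harbor Overpass $20,893; Valley Annex $19,761; Central Terminal $78,695. Sum = $234,920.
No rounding difference to absorb.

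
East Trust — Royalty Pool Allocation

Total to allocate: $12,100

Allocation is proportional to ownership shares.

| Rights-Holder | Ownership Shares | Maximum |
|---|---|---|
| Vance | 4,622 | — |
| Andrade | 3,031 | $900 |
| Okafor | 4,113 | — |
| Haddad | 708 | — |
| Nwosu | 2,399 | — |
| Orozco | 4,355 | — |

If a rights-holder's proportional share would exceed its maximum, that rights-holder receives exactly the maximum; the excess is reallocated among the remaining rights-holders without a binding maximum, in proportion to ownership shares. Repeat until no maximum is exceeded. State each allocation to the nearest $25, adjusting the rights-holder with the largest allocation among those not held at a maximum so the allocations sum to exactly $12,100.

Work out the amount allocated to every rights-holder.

Combined ownership shares = 19,228.
Pro-rata shares before constraints: Vance 2,908.58; Andrade 1,907.38; Okafor 2,588.27; Haddad 445.54; Nwosu 1,509.67; Orozco 2,740.56.
Capped: Andrade ($900); remaining pool $11,200 reallocated over remaining ownership shares 16,197.
Remaining shares: Vance 3,196.05 → $3,200; Okafor 2,844.08 → $2,850; Haddad 489.57 → $500; Nwosu 1,658.88 → $1,650; Orozco 3,011.42 → $3,000.

Vance: $3,200 | Andrade: $900 | Okafor: $2,850 | Haddad: $500 | Nwosu: $1,650 | Orozco: $3,000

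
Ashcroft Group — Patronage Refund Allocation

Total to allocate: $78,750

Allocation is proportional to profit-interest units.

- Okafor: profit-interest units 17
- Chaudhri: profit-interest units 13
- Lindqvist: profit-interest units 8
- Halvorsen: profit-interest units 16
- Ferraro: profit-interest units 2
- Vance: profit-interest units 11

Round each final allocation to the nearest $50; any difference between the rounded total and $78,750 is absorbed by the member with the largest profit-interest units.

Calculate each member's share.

Total profit-interest units = 67.
Pro-rata amounts: Okafor 17/67 × $78,750 = 19,981.34; Chaudhri 13/67 × $78,750 = 15,279.85; Lindqvist 8/67 × $78,750 = 9,402.99; Halvorsen 16/67 × $78,750 = 18,805.97; Ferraro 2/67 × $78,750 = 2,350.75; Vance 11/67 × $78,750 = 12,929.10.
After rounding ($50): Okafor $20,000; Chaudhri $15,300; Lindqvist $9,400; Halvorsen $18,800; Ferraro $2,350; Vance $12,950. Sum = $78,800.
Difference $78,750 − $78,800 = −$50 applied to largest profit-interest units (Okafor): Okafor becomes $19,950.

Okafor: $19,950; Chaudhri: $15,300; Lindqvist: $9,400; Halvorsen: $18,800; Ferraro: $2,350; Vance: $12,950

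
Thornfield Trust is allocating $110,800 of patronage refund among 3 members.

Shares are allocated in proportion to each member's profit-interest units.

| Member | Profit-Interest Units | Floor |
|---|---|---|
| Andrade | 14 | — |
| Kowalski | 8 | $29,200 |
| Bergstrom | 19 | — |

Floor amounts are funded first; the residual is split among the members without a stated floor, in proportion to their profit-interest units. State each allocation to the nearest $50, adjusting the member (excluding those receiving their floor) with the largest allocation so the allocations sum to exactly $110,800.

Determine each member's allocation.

Andrade: $34,600 · Kowalski: $29,200 · Bergstrom: $47,000

Fund the minimums — Kowalski $29,200. Balance $81,600.
Balance split over remaining profit-interest units 33: Andrade 34,618.18 → $34,600; Bergstrom 46,981.82 → $47,000.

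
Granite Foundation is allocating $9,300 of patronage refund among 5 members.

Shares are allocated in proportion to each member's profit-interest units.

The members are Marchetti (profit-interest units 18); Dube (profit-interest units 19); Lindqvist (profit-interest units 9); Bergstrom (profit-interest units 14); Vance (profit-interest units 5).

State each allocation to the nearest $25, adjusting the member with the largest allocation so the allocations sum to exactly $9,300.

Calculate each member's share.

Marchetti: $2,575; Dube: $2,700; Lindqvist: $1,300; Bergstrom: $2,000; Vance: $725

Total profit-interest units = 65.
Pro-rata amounts: Marchetti 18/65 × $9,300 = 2,575.38; Dube 19/65 × $9,300 = 2,718.46; Lindqvist 9/65 × $9,300 = 1,287.69; Bergstrom 14/65 × $9,300 = 2,003.08; Vance 5/65 × $9,300 = 715.38.
After rounding ($25): Marchetti $2,575; Dube $2,725; Lindqvist $1,300; Bergstrom $2,000; Vance $725. Sum = $9,325.
Difference $9,300 − $9,325 = −$25 applied to largest allocation (Dube): Dube becomes $2,700.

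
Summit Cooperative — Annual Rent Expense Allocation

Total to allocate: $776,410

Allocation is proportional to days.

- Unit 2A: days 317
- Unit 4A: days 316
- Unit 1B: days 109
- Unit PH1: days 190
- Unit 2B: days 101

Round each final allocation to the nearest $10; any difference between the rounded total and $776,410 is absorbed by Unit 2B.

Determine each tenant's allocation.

Combined days = 1,033.
Pro-rata amounts: Unit 2A 317/1,033 × $776,410 = 238,259.41; Unit 4A 316/1,033 × $776,410 = 237,507.80; Unit 1B 109/1,033 × $776,410 = 81,925.16; Unit PH1 190/1,033 × $776,410 = 142,805.32; Unit 2B 101/1,033 × $776,410 = 75,912.30.
Rounded to nearest $10: Unit 2A $238,260; Unit 4A $237,510; Unit 1B $81,930; Unit PH1 $142,810; Unit 2B $75,910. Sum = $776,420.
Difference $776,410 − $776,420 = −$10 applied to Unit 2B: Unit 2B becomes $75,900.

Unit 2A: $238,260; Unit 4A: $237,510; Unit 1B: $81,930; Unit PH1: $142,810; Unit 2B: $75,900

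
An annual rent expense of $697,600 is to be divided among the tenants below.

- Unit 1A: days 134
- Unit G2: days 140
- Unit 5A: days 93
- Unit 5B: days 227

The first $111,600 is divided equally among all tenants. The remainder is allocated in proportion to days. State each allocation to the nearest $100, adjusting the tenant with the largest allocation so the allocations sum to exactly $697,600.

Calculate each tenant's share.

First tranche $111,600 split equally: $27,900 each.
Remainder $586,000 by days (total 594): Unit 1A 132,195.29 → $132,200; Unit G2 138,114.48 → $138,100; Unit 5A 91,747.47 → $91,700; Unit 5B 223,942.76 → $223,900.
Rounding difference +$100 on remainder applied to Unit 5B.
Totals: Unit 1A $27,900 + $132,200 = $160,100; Unit G2 $27,900 + $138,100 = $166,000; Unit 5A $27,900 + $91,700 = $119,600; Unit 5B $27,900 + $224,000 = $251,900.

Unit 1A: $160,100; Unit G2: $166,000; Unit 5A: $119,600; Unit 5B: $251,900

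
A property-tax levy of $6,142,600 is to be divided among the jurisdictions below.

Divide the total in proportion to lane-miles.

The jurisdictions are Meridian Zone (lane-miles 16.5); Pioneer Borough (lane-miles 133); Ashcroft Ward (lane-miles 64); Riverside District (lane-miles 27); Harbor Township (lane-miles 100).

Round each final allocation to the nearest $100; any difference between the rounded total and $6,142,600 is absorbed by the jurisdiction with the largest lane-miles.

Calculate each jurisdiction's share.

Meridian Zone: $297,700; Pioneer Borough: $2,399,200; Ashcroft Ward: $1,154,600; Riverside District: $487,100; Harbor Township: $1,804,000

Total lane-miles = 340.5.
Unrounded shares: Meridian Zone 16.5/340.5 × $6,142,600 = 297,659.03; Pioneer Borough 133/340.5 × $6,142,600 = 2,399,312.19; Ashcroft Ward 64/340.5 × $6,142,600 = 1,154,556.24; Riverside District 27/340.5 × $6,142,600 = 487,078.41; Harbor Township 100/340.5 × $6,142,600 = 1,803,994.13.
Rounded to nearest $100: Meridian Zone $297,700; Pioneer Borough $2,399,300; Ashcroft Ward $1,154,600; Riverside District $487,100; Harbor Township $1,804,000. Sum = $6,142,700.
Difference $6,142,600 − $6,142,700 = −$100 applied to largest lane-miles (Pioneer Borough): Pioneer Borough becomes $2,399,200.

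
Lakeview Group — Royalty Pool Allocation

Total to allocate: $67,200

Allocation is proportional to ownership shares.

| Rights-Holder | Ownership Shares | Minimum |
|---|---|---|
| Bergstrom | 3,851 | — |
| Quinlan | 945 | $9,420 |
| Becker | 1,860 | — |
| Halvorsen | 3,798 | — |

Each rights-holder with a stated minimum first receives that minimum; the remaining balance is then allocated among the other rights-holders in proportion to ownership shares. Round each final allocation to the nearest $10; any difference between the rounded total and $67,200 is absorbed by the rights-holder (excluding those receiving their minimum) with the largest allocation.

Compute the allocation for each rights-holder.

Fund the minimums — Quinlan $9,420. Remaining pool $57,780.
Remaining pool split over remaining ownership shares 9,509: Bergstrom 23,400.02 → $23,400; Becker 11,302.01 → $11,300; Halvorsen 23,077.97 → $23,080.

Bergstrom: $23,400; Quinlan: $9,420; Becker: $11,300; Halvorsen: $23,080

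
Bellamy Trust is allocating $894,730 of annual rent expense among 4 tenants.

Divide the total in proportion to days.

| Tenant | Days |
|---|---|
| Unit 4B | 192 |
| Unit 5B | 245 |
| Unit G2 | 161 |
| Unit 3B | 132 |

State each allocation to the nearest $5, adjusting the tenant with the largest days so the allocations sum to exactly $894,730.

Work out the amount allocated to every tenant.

Total days = 730.
Unrounded shares: Unit 4B 192/730 × $894,730 = 235,326.25; Unit 5B 245/730 × $894,730 = 300,286.10; Unit G2 161/730 × $894,730 = 197,330.86; Unit 3B 132/730 × $894,730 = 161,786.79.
After rounding ($5): Unit 4B $235,325; Unit 5B $300,285; Unit G2 $197,330; Unit 3B $161,785. Sum = $894,725.
Difference $894,730 − $894,725 = +$5 applied to largest days (Unit 5B): Unit 5B becomes $300,290.

Unit 4B: $235,325 | Unit 5B: $300,290 | Unit G2: $197,330 | Unit 3B: $161,785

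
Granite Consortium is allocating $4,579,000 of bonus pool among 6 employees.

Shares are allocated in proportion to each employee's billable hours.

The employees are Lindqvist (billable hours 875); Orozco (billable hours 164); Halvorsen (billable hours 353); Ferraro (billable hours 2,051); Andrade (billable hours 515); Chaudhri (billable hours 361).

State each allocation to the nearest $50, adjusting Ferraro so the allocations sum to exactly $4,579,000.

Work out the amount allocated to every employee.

Billable hours total: 4,319.
Proportional shares: Lindqvist 875/4,319 × $4,579,000 = 927,674.23; Orozco 164/4,319 × $4,579,000 = 173,872.66; Halvorsen 353/4,319 × $4,579,000 = 374,250.29; Ferraro 2,051/4,319 × $4,579,000 = 2,174,468.40; Andrade 515/4,319 × $4,579,000 = 546,002.55; Chaudhri 361/4,319 × $4,579,000 = 382,731.88.
Rounded to nearest $50: Lindqvist $927,650; Orozco $173,850; Halvorsen $374,250; Ferraro $2,174,450; Andrade $546,000; Chaudhri $382,750. Sum = $4,578,950.
Difference $4,579,000 − $4,578,950 = +$50 applied to Ferraro: Ferraro becomes $2,174,500.

Lindqvist: $927,650; Orozco: $173,850; Halvorsen: $374,250; Ferraro: $2,174,500; Andrade: $546,000; Chaudhri: $382,750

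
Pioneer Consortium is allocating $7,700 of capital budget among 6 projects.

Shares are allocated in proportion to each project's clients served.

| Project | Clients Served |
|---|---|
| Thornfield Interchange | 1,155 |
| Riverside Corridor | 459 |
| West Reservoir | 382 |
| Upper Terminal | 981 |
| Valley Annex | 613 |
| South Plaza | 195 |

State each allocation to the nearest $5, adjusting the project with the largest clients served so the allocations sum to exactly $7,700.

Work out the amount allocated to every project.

Total clients served = 1,155 + 459 + 382 + 981 + 613 + 195 = 3,785.
Pro-rata amounts: Thornfield Interchange 2,349.67; Riverside Corridor 933.76; West Reservoir 777.12; Upper Terminal 1,995.69; Valley Annex 1,247.05; South Plaza 396.70.
Rounded to nearest $5: Thornfield Interchange $2,350; Riverside Corridor $935; West Reservoir $775; Upper Terminal $1,995; Valley Annex $1,245; South Plaza $395. Sum = $7,695.
Difference $7,700 − $7,695 = +$5 applied to largest clients served (Thornfield Interchange): Thornfield Interchange becomes $2,355.

Thornfield Interchange: $2,355; Riverside Corridor: $935; West Reservoir: $775; Upper Terminal: $1,995; Valley Annex: $1,245; South Plaza: $395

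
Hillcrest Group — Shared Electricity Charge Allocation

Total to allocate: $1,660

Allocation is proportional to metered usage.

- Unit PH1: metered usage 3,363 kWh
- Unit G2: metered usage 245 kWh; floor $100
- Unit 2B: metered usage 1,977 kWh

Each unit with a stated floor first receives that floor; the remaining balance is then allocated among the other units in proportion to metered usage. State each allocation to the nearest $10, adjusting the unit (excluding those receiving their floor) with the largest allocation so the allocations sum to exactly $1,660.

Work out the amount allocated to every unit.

Unit PH1: $980 | Unit G2: $100 | Unit 2B: $580

Fund the minimums — Unit G2 $100. Residual $1,560.
Residual split over remaining metered usage 5,340: Unit PH1 982.45 → $980; Unit 2B 577.55 → $580.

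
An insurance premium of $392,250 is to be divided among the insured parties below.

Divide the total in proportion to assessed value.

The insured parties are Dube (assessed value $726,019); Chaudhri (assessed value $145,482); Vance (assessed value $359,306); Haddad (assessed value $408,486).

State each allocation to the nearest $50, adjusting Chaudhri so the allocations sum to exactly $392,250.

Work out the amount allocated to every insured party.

Combined assessed value = 1,639,293.
Raw shares: Dube 726,019/1,639,293 × $392,250 = 173,721.81; Chaudhri 145,482/1,639,293 × $392,250 = 34,810.93; Vance 359,306/1,639,293 × $392,250 = 85,974.73; Haddad 408,486/1,639,293 × $392,250 = 97,742.52.
At nearest $50: Dube $173,700; Chaudhri $34,800; Vance $85,950; Haddad $97,750. Sum = $392,200.
Difference $392,250 − $392,200 = +$50 applied to Chaudhri: Chaudhri becomes $34,850.

Dube: $173,700; Chaudhri: $34,850; Vance: $85,950; Haddad: $97,750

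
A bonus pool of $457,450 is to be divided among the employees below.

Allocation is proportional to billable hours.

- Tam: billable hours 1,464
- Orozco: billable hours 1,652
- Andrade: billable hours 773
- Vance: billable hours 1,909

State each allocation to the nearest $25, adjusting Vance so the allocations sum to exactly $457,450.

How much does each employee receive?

Tam: $115,500 | Orozco: $130,350 | Andrade: $61,000 | Vance: $150,600

Billable hours total: 5,798.
Proportional shares: Tam 1,464/5,798 × $457,450 = 115,506.52; Orozco 1,652/5,798 × $457,450 = 130,339.32; Andrade 773/5,798 × $457,450 = 60,988.07; Vance 1,909/5,798 × $457,450 = 150,616.08.
After rounding ($25): Tam $115,500; Orozco $130,350; Andrade $61,000; Vance $150,625. Sum = $457,475.
Difference $457,450 − $457,475 = −$25 applied to Vance: Vance becomes $150,600.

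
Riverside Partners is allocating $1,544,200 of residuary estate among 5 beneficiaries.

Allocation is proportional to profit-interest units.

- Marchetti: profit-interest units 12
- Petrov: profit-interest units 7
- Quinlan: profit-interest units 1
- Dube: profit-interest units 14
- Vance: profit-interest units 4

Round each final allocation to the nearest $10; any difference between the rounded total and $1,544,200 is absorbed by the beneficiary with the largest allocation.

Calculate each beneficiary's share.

Marchetti: $487,640 | Petrov: $284,460 | Quinlan: $40,640 | Dube: $568,910 | Vance: $162,550

Total profit-interest units = 38.
Unrounded shares: Marchetti 12/38 × $1,544,200 = 487,642.11; Petrov 7/38 × $1,544,200 = 284,457.89; Quinlan 1/38 × $1,544,200 = 40,636.84; Dube 14/38 × $1,544,200 = 568,915.79; Vance 4/38 × $1,544,200 = 162,547.37.
Rounded to nearest $10: Marchetti $487,640; Petrov $284,460; Quinlan $40,640; Dube $568,920; Vance $162,550. Sum = $1,544,210.
Difference $1,544,200 − $1,544,210 = −$10 applied to largest allocation (Dube): Dube becomes $568,910.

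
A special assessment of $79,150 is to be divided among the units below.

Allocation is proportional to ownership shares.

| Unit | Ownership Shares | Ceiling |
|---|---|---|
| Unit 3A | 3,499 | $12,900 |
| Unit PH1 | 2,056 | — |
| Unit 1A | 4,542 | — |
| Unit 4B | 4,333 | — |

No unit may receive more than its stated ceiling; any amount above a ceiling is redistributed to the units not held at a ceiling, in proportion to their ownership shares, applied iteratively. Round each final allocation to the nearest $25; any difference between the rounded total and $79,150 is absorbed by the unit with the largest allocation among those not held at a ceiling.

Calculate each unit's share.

Unit 3A: $12,900 | Unit PH1: $12,450 | Unit 1A: $27,550 | Unit 4B: $26,250

Combined ownership shares = 14,430.
Proportional shares (ignoring caps): Unit 3A 19,192.37; Unit PH1 11,277.37; Unit 1A 24,913.33; Unit 4B 23,766.94.
Held at cap: Unit 3A ($12,900); remaining pool $66,250 reallocated over remaining ownership shares 10,931.
Shares after redistribution: Unit PH1 12,460.89 → $12,450; Unit 1A 27,527.90 → $27,525; Unit 4B 26,261.21 → $26,250.
Rounding difference +$25 applied to Unit 1A → $27,550.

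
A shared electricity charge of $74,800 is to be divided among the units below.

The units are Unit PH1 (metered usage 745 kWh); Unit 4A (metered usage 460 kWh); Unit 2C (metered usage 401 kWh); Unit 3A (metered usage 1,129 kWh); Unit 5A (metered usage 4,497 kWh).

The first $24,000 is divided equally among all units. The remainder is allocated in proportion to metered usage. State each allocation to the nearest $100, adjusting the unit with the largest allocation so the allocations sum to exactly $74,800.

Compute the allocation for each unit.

Unit PH1: $10,000 | Unit 4A: $8,000 | Unit 2C: $7,600 | Unit 3A: $12,700 | Unit 5A: $36,500

First tranche $24,000 split equally: $4,800 each.
Remainder $50,800 by metered usage (total 7,232): Unit PH1 5,233.13 → $5,200; Unit 4A 3,231.19 → $3,200; Unit 2C 2,816.76 → $2,800; Unit 3A 7,930.48 → $7,900; Unit 5A 31,588.44 → $31,600.
Rounding difference +$100 on remainder applied to Unit 5A.
Totals: Unit PH1 $4,800 + $5,200 = $10,000; Unit 4A $4,800 + $3,200 = $8,000; Unit 2C $4,800 + $2,800 = $7,600; Unit 3A $4,800 + $7,900 = $12,700; Unit 5A $4,800 + $31,700 = $36,500.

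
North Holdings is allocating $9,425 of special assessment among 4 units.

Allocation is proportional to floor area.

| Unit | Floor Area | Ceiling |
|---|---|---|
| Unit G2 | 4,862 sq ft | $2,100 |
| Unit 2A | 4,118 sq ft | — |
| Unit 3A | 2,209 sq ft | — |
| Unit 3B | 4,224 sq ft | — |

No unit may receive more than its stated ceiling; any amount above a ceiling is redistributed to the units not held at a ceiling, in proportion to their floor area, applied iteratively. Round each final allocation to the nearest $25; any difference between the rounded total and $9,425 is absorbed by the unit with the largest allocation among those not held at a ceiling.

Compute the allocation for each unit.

Sum of floor area: 15,413.
Proportional shares (ignoring caps): Unit G2 2,973.10; Unit 2A 2,518.14; Unit 3A 1,350.80; Unit 3B 2,582.96.
Capped: Unit G2 ($2,100); balance $7,325 reallocated over remaining floor area 10,551.
Redistributed shares: Unit 2A 2,858.91 → $2,850; Unit 3A 1,533.59 → $1,525; Unit 3B 2,932.50 → $2,925.
Rounding difference +$25 applied to Unit 3B → $2,950.

Unit G2: $2,100 | Unit 2A: $2,850 | Unit 3A: $1,525 | Unit 3B: $2,950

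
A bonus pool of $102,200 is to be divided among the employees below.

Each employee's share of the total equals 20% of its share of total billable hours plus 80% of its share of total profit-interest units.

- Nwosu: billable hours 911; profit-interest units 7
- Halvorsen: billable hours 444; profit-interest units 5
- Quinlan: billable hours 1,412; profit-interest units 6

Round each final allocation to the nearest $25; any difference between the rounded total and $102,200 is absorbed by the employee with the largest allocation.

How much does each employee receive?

Nwosu: $38,525; Halvorsen: $26,000; Quinlan: $37,675

Billable hours total 2,767; profit-interest units total 18.
Combined weights (20% billable hours + 80% profit-interest units): Nwosu 0.3770; Halvorsen 0.2543; Quinlan 0.3687.
Raw shares: Nwosu 38,525.17; Halvorsen 25,990.97; Quinlan 37,683.86.
Rounded to nearest $25: Nwosu $38,525; Halvorsen $26,000; Quinlan $37,675. Sum = $102,200.
Sum already equals the total — no adjustment.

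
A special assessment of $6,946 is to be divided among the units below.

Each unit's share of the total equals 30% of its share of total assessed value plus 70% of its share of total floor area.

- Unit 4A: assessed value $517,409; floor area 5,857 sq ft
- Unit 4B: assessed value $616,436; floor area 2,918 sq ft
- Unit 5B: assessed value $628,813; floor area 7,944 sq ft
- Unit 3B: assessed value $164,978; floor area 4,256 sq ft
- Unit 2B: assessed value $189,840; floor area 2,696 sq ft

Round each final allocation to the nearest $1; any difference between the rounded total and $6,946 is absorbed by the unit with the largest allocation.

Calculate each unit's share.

Totals — assessed value 2,117,476, floor area 23,671.
Combined weights (30% assessed value + 70% floor area): Unit 4A 0.2465; Unit 4B 0.1736; Unit 5B 0.3240; Unit 3B 0.1492; Unit 2B 0.1066.
Pro-rata amounts: Unit 4A 1,712.25; Unit 4B 1,206.01; Unit 5B 2,250.57; Unit 3B 1,036.57; Unit 2B 740.60.
Rounded to nearest $1: Unit 4A $1,712; Unit 4B $1,206; Unit 5B $2,251; Unit 3B $1,037; Unit 2B $741. Sum = $6,947.
Difference $6,946 − $6,947 = −$1 applied to largest allocation (Unit 5B): Unit 5B becomes $2,250.

Unit 4A: $1,712 | Unit 4B: $1,206 | Unit 5B: $2,250 | Unit 3B: $1,037 | Unit 2B: $741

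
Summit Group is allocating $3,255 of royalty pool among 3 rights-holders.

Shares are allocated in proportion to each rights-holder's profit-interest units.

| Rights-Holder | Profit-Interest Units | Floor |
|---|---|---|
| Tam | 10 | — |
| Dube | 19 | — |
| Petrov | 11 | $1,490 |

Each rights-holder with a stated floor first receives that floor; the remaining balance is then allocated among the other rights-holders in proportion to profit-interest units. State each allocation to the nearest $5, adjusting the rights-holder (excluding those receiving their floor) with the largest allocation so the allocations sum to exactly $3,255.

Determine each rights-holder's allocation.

Minimums first: Petrov $1,490. Residual $1,765.
Residual split over remaining profit-interest units 29: Tam 608.62 → $610; Dube 1,156.38 → $1,155.

Tam: $610 | Dube: $1,155 | Petrov: $1,490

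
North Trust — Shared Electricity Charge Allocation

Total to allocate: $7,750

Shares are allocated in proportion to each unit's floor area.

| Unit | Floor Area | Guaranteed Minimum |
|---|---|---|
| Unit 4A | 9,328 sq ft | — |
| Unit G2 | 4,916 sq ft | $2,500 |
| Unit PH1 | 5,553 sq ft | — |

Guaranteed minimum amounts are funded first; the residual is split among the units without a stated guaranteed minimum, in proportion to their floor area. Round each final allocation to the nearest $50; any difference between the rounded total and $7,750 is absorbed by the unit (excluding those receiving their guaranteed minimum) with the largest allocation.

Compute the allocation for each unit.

Fund the minimums — Unit G2 $2,500. Remaining pool $5,250.
Remaining pool split over remaining floor area 14,881: Unit 4A 3,290.91 → $3,300; Unit PH1 1,959.09 → $1,950.

Unit 4A: $3,300 | Unit G2: $2,500 | Unit PH1: $1,950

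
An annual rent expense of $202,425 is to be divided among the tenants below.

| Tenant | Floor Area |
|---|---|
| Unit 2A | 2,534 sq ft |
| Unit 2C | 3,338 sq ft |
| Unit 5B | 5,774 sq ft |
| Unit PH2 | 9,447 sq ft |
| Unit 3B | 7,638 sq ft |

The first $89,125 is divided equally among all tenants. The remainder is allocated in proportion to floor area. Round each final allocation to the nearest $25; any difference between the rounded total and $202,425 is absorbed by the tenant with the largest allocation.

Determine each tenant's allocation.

Equal tier: $89,125 ÷ 5 = $17,825 apiece.
Remainder $113,300 by floor area (total 28,731): Unit 2A 9,992.77 → $10,000; Unit 2C 13,163.32 → $13,175; Unit 5B 22,769.63 → $22,775; Unit PH2 37,254.01 → $37,250; Unit 3B 30,120.27 → $30,125.
Rounding difference −$25 on remainder applied to Unit PH2.
Totals: Unit 2A $17,825 + $10,000 = $27,825; Unit 2C $17,825 + $13,175 = $31,000; Unit 5B $17,825 + $22,775 = $40,600; Unit PH2 $17,825 + $37,225 = $55,050; Unit 3B $17,825 + $30,125 = $47,950.

Unit 2A: $27,825; Unit 2C: $31,000; Unit 5B: $40,600; Unit PH2: $55,050; Unit 3B: $47,950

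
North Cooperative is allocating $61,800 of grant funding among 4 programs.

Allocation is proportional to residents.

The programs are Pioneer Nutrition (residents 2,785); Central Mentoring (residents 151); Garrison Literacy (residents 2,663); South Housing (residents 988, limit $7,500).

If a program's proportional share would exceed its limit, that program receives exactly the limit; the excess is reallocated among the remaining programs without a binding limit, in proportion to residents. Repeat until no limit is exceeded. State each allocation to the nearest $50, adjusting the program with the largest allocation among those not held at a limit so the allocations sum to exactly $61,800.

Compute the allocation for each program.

Pioneer Nutrition: $27,000 · Central Mentoring: $1,450 · Garrison Literacy: $25,850 · South Housing: $7,500

Combined residents = 6,587.
Pro-rata shares before constraints: Pioneer Nutrition 26,129.19; Central Mentoring 1,416.70; Garrison Literacy 24,984.58; South Housing 9,269.53.
Held at cap: South Housing ($7,500); remaining pool $54,300 reallocated over remaining residents 5,599.
Redistributed shares: Pioneer Nutrition 27,009.38 → $27,000; Central Mentoring 1,464.42 → $1,450; Garrison Literacy 25,826.20 → $25,850.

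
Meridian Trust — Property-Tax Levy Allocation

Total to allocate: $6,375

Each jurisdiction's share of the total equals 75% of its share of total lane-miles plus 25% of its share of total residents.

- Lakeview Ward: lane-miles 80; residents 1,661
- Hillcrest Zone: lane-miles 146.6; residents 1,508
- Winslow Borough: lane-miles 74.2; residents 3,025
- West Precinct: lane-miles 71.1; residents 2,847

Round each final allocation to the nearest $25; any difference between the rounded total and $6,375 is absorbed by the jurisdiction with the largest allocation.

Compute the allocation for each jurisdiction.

Totals — lane-miles 371.9, residents 9,041.
Blended shares (75% lane-miles + 25% residents): Lakeview Ward 0.2073; Hillcrest Zone 0.3373; Winslow Borough 0.2333; West Precinct 0.2221.
Raw shares: Lakeview Ward 1,321.30; Hillcrest Zone 2,150.56; Winslow Borough 1,487.18; West Precinct 1,415.95.
After rounding ($25): Lakeview Ward $1,325; Hillcrest Zone $2,150; Winslow Borough $1,475; West Precinct $1,425. Sum = $6,375.
Rounded total matches; no reconciliation needed.

Lakeview Ward: $1,325 | Hillcrest Zone: $2,150 | Winslow Borough: $1,475 | West Precinct: $1,425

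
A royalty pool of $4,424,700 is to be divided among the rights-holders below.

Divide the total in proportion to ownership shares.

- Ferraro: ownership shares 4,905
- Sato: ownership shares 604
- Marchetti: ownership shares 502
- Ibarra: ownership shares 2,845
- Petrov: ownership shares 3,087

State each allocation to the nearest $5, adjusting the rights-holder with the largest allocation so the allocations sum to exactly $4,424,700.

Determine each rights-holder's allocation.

Sum of ownership shares: 11,943.
Unrounded shares: Ferraro 4,905/11,943 × $4,424,700 = 1,817,227.96; Sato 604/11,943 × $4,424,700 = 223,772.82; Marchetti 502/11,943 × $4,424,700 = 185,983.37; Ibarra 2,845/11,943 × $4,424,700 = 1,054,029.26; Petrov 3,087/11,943 × $4,424,700 = 1,143,686.59.
After rounding ($5): Ferraro $1,817,230; Sato $223,775; Marchetti $185,985; Ibarra $1,054,030; Petrov $1,143,685. Sum = $4,424,705.
Difference $4,424,700 − $4,424,705 = −$5 applied to largest allocation (Ferraro): Ferraro becomes $1,817,225.

Ferraro: $1,817,225; Sato: $223,775; Marchetti: $185,985; Ibarra: $1,054,030; Petrov: $1,143,685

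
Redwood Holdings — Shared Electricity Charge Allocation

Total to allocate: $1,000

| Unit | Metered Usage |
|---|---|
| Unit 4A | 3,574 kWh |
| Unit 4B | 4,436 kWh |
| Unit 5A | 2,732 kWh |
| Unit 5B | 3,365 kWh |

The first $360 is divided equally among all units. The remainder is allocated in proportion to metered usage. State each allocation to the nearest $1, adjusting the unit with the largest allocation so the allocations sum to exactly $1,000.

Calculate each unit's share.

First tranche $360 split equally: $90 each.
Remainder $640 by metered usage (total 14,107): Unit 4A 162.14 → $162; Unit 4B 201.25 → $201; Unit 5A 123.94 → $124; Unit 5B 152.66 → $153.
Totals: Unit 4A $90 + $162 = $252; Unit 4B $90 + $201 = $291; Unit 5A $90 + $124 = $214; Unit 5B $90 + $153 = $243.

Unit 4A: $252 | Unit 4B: $291 | Unit 5A: $214 | Unit 5B: $243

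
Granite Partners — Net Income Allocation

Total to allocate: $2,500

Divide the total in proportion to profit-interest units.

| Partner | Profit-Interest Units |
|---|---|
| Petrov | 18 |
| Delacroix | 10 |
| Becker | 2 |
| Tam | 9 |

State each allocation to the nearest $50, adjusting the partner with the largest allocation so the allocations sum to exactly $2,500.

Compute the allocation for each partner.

Profit-interest units total: 39.
Unrounded shares: Petrov 18/39 × $2,500 = 1,153.85; Delacroix 10/39 × $2,500 = 641.03; Becker 2/39 × $2,500 = 128.21; Tam 9/39 × $2,500 = 576.92.
After rounding ($50): Petrov $1,150; Delacroix $650; Becker $150; Tam $600. Sum = $2,550.
Difference $2,500 − $2,550 = −$50 applied to largest allocation (Petrov): Petrov becomes $1,100.

Petrov: $1,100; Delacroix: $650; Becker: $150; Tam: $600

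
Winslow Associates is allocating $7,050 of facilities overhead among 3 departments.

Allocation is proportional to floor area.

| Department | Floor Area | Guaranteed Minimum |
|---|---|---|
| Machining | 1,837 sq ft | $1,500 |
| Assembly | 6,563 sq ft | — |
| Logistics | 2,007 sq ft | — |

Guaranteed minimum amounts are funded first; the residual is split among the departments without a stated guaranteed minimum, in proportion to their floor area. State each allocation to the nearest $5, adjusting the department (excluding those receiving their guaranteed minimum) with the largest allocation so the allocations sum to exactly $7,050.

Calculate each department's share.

Machining: $1,500 · Assembly: $4,250 · Logistics: $1,300

Fund the minimums — Machining $1,500. Residual $5,550.
Residual split over remaining floor area 8,570: Assembly 4,250.25 → $4,250; Logistics 1,299.75 → $1,300.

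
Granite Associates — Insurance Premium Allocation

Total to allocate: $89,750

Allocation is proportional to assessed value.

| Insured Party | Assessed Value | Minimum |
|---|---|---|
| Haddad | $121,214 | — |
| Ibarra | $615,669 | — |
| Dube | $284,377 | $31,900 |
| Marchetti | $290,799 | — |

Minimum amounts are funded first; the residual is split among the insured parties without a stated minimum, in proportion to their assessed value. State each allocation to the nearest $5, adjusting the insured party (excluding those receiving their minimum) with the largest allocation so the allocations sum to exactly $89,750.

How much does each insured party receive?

Minimums first: Dube $31,900. Remaining pool $57,850.
Remaining pool split over remaining assessed value 1,027,682: Haddad 6,823.35 → $6,825; Ibarra 34,657.07 → $34,655; Marchetti 16,369.58 → $16,370.

Haddad: $6,825 | Ibarra: $34,655 | Dube: $31,900 | Marchetti: $16,370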